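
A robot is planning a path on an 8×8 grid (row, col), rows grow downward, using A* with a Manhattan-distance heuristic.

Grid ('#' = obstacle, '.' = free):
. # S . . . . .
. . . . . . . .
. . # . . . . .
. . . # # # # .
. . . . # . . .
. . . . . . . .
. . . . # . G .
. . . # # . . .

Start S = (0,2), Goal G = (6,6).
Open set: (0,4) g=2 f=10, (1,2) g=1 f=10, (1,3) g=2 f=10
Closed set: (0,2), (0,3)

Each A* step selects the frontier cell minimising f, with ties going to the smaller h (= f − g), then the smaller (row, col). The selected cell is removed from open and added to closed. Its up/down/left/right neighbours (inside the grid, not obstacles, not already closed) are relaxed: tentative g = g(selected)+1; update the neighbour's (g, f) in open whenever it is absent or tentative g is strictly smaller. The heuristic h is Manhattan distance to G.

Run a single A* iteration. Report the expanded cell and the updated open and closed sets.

expanded=(0,4); open=[(0,5) g=3 f=10, (1,2) g=1 f=10, (1,3) g=2 f=10, (1,4) g=3 f=10]; closed=[(0,2), (0,3), (0,4)]

step 1: expand (0,4) (f=10, h=8) → closed; open now [(0,5) g=3 f=10, (1,2) g=1 f=10, (1,3) g=2 f=10, (1,4) g=3 f=10]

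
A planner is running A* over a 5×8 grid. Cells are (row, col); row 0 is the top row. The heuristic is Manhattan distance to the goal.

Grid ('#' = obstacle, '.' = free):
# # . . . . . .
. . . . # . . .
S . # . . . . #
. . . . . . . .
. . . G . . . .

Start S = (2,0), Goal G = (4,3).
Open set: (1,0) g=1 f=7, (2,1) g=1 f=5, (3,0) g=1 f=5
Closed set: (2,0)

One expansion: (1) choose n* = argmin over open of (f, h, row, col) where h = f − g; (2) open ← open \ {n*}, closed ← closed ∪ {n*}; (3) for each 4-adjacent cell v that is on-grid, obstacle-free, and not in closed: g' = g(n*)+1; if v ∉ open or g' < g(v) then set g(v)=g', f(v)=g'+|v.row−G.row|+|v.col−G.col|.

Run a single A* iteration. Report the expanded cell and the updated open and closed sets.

expanded=(2,1); open=[(1,0) g=1 f=7, (1,1) g=2 f=7, (3,0) g=1 f=5, (3,1) g=2 f=5]; closed=[(2,0), (2,1)]

step 1: expand (2,1) (f=5, h=4) → closed; open now [(1,0) g=1 f=7, (1,1) g=2 f=7, (3,0) g=1 f=5, (3,1) g=2 f=5]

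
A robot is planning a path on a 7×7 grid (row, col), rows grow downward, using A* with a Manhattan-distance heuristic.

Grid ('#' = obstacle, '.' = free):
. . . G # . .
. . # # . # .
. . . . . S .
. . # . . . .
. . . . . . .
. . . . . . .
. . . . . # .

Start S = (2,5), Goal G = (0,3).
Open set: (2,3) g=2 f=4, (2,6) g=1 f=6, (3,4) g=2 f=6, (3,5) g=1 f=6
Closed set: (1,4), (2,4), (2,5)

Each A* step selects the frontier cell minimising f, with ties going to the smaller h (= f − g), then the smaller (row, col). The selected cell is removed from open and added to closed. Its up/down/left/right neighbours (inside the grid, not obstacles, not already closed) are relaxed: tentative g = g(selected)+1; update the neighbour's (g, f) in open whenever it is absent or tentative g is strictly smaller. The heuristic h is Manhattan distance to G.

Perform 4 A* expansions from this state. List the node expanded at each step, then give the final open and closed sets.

step 1: expand (2,3) (f=4, h=2) → closed; open now [(2,2) g=3 f=6, (2,6) g=1 f=6, (3,3) g=3 f=6, (3,4) g=2 f=6, (3,5) g=1 f=6]
step 2: expand (2,2) (f=6, h=3) → closed; open now [(2,1) g=4 f=8, (2,6) g=1 f=6, (3,3) g=3 f=6, (3,4) g=2 f=6, (3,5) g=1 f=6]
step 3: expand (3,3) (f=6, h=3) → closed; open now [(2,1) g=4 f=8, (2,6) g=1 f=6, (3,4) g=2 f=6, (3,5) g=1 f=6, (4,3) g=4 f=8]
step 4: expand (3,4) (f=6, h=4) → closed; open now [(2,1) g=4 f=8, (2,6) g=1 f=6, (3,5) g=1 f=6, (4,3) g=4 f=8, (4,4) g=3 f=8]

order=[(2,3) → (2,2) → (3,3) → (3,4)]; open=[(2,1) g=4 f=8, (2,6) g=1 f=6, (3,5) g=1 f=6, (4,3) g=4 f=8, (4,4) g=3 f=8]; closed=[(1,4), (2,2), (2,3), (2,4), (2,5), (3,3), (3,4)]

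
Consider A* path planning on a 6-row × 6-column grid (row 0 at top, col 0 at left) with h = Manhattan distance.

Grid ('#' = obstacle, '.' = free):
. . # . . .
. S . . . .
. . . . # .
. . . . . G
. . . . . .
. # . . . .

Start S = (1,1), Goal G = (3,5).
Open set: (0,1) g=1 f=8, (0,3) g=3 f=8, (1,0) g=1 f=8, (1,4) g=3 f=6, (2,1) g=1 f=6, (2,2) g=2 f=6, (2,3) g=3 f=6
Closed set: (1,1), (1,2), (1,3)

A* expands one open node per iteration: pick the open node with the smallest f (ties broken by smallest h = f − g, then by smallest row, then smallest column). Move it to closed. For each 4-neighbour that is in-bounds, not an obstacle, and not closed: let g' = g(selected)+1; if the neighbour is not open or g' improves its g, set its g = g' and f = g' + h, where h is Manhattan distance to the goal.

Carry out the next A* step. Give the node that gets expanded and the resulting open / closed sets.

step 1: expand (1,4) (f=6, h=3) → closed; open now [(0,1) g=1 f=8, (0,3) g=3 f=8, (0,4) g=4 f=8, (1,0) g=1 f=8, (1,5) g=4 f=6, (2,1) g=1 f=6, (2,2) g=2 f=6, (2,3) g=3 f=6]

expanded=(1,4); open=[(0,1) g=1 f=8, (0,3) g=3 f=8, (0,4) g=4 f=8, (1,0) g=1 f=8, (1,5) g=4 f=6, (2,1) g=1 f=6, (2,2) g=2 f=6, (2,3) g=3 f=6]; closed=[(1,1), (1,2), (1,3), (1,4)]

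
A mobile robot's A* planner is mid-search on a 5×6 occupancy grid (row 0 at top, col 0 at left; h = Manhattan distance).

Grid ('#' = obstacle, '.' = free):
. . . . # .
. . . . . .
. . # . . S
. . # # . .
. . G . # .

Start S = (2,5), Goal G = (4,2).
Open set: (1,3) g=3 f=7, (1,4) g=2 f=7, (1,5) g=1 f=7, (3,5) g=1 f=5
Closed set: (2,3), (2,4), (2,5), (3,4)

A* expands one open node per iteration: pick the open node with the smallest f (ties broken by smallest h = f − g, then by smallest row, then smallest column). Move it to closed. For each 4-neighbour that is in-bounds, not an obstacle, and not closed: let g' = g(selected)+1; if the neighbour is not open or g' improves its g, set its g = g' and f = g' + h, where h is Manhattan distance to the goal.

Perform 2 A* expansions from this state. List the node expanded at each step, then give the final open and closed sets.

step 1: expand (3,5) (f=5, h=4) → closed; open now [(1,3) g=3 f=7, (1,4) g=2 f=7, (1,5) g=1 f=7, (4,5) g=2 f=5]
step 2: expand (4,5) (f=5, h=3) → closed; open now [(1,3) g=3 f=7, (1,4) g=2 f=7, (1,5) g=1 f=7]

order=[(3,5) → (4,5)]; open=[(1,3) g=3 f=7, (1,4) g=2 f=7, (1,5) g=1 f=7]; closed=[(2,3), (2,4), (2,5), (3,4), (3,5), (4,5)]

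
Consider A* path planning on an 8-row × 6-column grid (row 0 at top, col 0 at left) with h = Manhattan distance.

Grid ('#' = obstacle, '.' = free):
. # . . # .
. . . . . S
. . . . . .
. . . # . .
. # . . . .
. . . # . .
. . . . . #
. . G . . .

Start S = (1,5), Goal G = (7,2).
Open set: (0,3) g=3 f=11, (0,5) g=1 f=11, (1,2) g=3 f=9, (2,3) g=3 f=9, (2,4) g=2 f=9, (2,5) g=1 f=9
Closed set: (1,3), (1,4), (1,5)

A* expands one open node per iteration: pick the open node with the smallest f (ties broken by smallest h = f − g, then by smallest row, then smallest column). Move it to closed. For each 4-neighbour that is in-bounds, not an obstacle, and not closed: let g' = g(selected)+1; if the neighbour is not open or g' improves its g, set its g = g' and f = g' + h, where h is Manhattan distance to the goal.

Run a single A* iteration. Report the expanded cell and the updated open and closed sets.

step 1: expand (1,2) (f=9, h=6) → closed; open now [(0,2) g=4 f=11, (0,3) g=3 f=11, (0,5) g=1 f=11, (1,1) g=4 f=11, (2,2) g=4 f=9, (2,3) g=3 f=9, (2,4) g=2 f=9, (2,5) g=1 f=9]

expanded=(1,2); open=[(0,2) g=4 f=11, (0,3) g=3 f=11, (0,5) g=1 f=11, (1,1) g=4 f=11, (2,2) g=4 f=9, (2,3) g=3 f=9, (2,4) g=2 f=9, (2,5) g=1 f=9]; closed=[(1,2), (1,3), (1,4), (1,5)]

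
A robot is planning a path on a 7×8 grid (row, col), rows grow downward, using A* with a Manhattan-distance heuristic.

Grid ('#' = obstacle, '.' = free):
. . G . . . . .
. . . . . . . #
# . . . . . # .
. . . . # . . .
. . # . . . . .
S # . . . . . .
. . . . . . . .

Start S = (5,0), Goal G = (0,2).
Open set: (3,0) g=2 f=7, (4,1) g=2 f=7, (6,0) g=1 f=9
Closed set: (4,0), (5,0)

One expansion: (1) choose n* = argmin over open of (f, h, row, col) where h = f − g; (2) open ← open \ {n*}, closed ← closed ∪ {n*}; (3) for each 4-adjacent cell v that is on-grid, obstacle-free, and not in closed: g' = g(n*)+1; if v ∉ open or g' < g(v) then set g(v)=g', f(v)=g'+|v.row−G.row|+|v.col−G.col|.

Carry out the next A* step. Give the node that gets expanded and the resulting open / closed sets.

step 1: expand (3,0) (f=7, h=5) → closed; open now [(3,1) g=3 f=7, (4,1) g=2 f=7, (6,0) g=1 f=9]

expanded=(3,0); open=[(3,1) g=3 f=7, (4,1) g=2 f=7, (6,0) g=1 f=9]; closed=[(3,0), (4,0), (5,0)]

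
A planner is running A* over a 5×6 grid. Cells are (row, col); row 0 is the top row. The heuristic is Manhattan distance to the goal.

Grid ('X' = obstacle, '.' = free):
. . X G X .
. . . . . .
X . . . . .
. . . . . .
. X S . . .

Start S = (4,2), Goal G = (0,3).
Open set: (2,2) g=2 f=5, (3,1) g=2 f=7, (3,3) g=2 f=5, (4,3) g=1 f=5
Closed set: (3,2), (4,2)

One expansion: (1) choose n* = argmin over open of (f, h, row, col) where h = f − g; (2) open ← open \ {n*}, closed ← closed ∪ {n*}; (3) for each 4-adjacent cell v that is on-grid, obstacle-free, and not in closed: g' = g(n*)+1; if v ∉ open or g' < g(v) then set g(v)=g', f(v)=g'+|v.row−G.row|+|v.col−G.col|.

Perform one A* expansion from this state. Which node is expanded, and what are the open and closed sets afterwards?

expanded=(2,2); open=[(1,2) g=3 f=5, (2,1) g=3 f=7, (2,3) g=3 f=5, (3,1) g=2 f=7, (3,3) g=2 f=5, (4,3) g=1 f=5]; closed=[(2,2), (3,2), (4,2)]

step 1: expand (2,2) (f=5, h=3) → closed; open now [(1,2) g=3 f=5, (2,1) g=3 f=7, (2,3) g=3 f=5, (3,1) g=2 f=7, (3,3) g=2 f=5, (4,3) g=1 f=5]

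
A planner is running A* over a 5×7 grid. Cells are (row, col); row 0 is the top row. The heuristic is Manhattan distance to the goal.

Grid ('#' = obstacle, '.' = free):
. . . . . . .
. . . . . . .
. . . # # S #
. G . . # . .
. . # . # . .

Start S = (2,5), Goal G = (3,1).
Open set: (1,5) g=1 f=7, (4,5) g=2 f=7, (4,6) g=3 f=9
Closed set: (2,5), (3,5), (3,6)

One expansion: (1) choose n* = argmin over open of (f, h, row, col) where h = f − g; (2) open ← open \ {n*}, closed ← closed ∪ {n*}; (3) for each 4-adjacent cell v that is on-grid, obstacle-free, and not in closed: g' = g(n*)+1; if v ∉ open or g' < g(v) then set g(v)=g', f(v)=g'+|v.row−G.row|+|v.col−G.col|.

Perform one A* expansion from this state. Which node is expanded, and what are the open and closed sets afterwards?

expanded=(4,5); open=[(1,5) g=1 f=7, (4,6) g=3 f=9]; closed=[(2,5), (3,5), (3,6), (4,5)]

step 1: expand (4,5) (f=7, h=5) → closed; open now [(1,5) g=1 f=7, (4,6) g=3 f=9]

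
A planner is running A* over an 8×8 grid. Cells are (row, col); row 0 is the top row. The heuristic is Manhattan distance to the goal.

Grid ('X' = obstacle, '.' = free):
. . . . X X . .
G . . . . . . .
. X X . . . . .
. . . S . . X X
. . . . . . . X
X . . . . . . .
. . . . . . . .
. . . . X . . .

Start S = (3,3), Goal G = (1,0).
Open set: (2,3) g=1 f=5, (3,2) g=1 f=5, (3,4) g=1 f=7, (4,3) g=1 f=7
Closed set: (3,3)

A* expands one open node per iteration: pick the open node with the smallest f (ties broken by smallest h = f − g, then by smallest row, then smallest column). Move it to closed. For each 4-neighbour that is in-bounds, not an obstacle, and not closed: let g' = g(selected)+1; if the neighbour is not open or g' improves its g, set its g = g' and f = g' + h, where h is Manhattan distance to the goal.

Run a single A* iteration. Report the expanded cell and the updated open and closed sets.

expanded=(2,3); open=[(1,3) g=2 f=5, (2,4) g=2 f=7, (3,2) g=1 f=5, (3,4) g=1 f=7, (4,3) g=1 f=7]; closed=[(2,3), (3,3)]

step 1: expand (2,3) (f=5, h=4) → closed; open now [(1,3) g=2 f=5, (2,4) g=2 f=7, (3,2) g=1 f=5, (3,4) g=1 f=7, (4,3) g=1 f=7]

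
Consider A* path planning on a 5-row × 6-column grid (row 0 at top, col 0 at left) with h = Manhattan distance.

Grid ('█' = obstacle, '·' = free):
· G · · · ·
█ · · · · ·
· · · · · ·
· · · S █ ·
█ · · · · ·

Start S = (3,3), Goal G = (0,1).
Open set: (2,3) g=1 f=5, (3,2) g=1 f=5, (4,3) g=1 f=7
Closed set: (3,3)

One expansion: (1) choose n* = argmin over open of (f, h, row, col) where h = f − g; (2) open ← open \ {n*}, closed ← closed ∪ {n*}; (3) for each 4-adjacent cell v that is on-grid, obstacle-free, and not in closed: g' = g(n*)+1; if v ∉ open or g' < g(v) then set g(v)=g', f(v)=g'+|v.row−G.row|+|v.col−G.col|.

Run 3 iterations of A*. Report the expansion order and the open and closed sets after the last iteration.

order=[(2,3) → (1,3) → (0,3)]; open=[(0,2) g=4 f=5, (0,4) g=4 f=7, (1,2) g=3 f=5, (1,4) g=3 f=7, (2,2) g=2 f=5, (2,4) g=2 f=7, (3,2) g=1 f=5, (4,3) g=1 f=7]; closed=[(0,3), (1,3), (2,3), (3,3)]

step 1: expand (2,3) (f=5, h=4) → closed; open now [(1,3) g=2 f=5, (2,2) g=2 f=5, (2,4) g=2 f=7, (3,2) g=1 f=5, (4,3) g=1 f=7]
step 2: expand (1,3) (f=5, h=3) → closed; open now [(0,3) g=3 f=5, (1,2) g=3 f=5, (1,4) g=3 f=7, (2,2) g=2 f=5, (2,4) g=2 f=7, (3,2) g=1 f=5, (4,3) g=1 f=7]
step 3: expand (0,3) (f=5, h=2) → closed; open now [(0,2) g=4 f=5, (0,4) g=4 f=7, (1,2) g=3 f=5, (1,4) g=3 f=7, (2,2) g=2 f=5, (2,4) g=2 f=7, (3,2) g=1 f=5, (4,3) g=1 f=7]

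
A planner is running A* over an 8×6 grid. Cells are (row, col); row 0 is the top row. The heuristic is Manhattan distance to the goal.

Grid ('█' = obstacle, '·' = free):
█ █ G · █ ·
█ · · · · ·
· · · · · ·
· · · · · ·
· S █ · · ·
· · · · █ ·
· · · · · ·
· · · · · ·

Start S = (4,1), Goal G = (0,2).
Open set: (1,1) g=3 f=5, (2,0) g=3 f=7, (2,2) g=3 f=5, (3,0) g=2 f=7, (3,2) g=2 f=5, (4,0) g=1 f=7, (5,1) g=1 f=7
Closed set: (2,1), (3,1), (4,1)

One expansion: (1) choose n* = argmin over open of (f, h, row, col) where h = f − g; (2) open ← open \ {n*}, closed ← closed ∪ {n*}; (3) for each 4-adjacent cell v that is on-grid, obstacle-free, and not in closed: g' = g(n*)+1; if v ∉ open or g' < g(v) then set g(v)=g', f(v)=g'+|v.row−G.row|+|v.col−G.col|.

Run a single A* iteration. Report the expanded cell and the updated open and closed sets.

step 1: expand (1,1) (f=5, h=2) → closed; open now [(1,2) g=4 f=5, (2,0) g=3 f=7, (2,2) g=3 f=5, (3,0) g=2 f=7, (3,2) g=2 f=5, (4,0) g=1 f=7, (5,1) g=1 f=7]

expanded=(1,1); open=[(1,2) g=4 f=5, (2,0) g=3 f=7, (2,2) g=3 f=5, (3,0) g=2 f=7, (3,2) g=2 f=5, (4,0) g=1 f=7, (5,1) g=1 f=7]; closed=[(1,1), (2,1), (3,1), (4,1)]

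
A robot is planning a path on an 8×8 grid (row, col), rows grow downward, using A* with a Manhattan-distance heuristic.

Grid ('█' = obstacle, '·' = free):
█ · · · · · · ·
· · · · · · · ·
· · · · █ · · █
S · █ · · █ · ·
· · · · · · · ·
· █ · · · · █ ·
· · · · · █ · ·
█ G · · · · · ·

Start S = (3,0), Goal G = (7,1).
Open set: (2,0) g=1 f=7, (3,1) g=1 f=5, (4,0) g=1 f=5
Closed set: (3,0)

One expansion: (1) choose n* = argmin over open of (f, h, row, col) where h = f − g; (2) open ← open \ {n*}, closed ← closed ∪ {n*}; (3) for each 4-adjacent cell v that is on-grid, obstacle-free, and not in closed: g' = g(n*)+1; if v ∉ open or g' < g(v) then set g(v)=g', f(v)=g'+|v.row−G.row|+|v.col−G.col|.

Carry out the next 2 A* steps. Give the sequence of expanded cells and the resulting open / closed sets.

order=[(3,1) → (4,1)]; open=[(2,0) g=1 f=7, (2,1) g=2 f=7, (4,0) g=1 f=5, (4,2) g=3 f=7]; closed=[(3,0), (3,1), (4,1)]

step 1: expand (3,1) (f=5, h=4) → closed; open now [(2,0) g=1 f=7, (2,1) g=2 f=7, (4,0) g=1 f=5, (4,1) g=2 f=5]
step 2: expand (4,1) (f=5, h=3) → closed; open now [(2,0) g=1 f=7, (2,1) g=2 f=7, (4,0) g=1 f=5, (4,2) g=3 f=7]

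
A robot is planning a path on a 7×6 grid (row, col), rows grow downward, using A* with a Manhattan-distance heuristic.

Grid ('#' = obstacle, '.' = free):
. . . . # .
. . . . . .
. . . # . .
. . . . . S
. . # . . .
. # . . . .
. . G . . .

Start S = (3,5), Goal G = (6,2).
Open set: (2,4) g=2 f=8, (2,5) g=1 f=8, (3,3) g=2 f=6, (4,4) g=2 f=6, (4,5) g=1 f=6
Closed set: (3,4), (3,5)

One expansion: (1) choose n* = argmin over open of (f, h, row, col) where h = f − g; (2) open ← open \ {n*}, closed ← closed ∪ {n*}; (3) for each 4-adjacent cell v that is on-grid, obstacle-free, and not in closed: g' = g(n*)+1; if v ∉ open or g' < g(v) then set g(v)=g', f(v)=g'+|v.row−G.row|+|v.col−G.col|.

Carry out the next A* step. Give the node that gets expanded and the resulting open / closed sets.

expanded=(3,3); open=[(2,4) g=2 f=8, (2,5) g=1 f=8, (3,2) g=3 f=6, (4,3) g=3 f=6, (4,4) g=2 f=6, (4,5) g=1 f=6]; closed=[(3,3), (3,4), (3,5)]

step 1: expand (3,3) (f=6, h=4) → closed; open now [(2,4) g=2 f=8, (2,5) g=1 f=8, (3,2) g=3 f=6, (4,3) g=3 f=6, (4,4) g=2 f=6, (4,5) g=1 f=6]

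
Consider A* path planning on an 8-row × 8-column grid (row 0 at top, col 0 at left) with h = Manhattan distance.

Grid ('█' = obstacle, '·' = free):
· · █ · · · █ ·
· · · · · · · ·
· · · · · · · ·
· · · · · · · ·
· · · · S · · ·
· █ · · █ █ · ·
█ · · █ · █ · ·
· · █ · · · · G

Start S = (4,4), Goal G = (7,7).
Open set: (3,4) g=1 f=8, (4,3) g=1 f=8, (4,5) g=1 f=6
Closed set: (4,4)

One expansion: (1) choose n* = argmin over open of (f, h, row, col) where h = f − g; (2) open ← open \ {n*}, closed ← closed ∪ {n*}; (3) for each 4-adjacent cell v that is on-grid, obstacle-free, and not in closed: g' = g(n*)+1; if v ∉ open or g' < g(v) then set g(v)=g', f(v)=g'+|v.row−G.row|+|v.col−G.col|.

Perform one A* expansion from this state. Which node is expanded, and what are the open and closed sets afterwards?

expanded=(4,5); open=[(3,4) g=1 f=8, (3,5) g=2 f=8, (4,3) g=1 f=8, (4,6) g=2 f=6]; closed=[(4,4), (4,5)]

step 1: expand (4,5) (f=6, h=5) → closed; open now [(3,4) g=1 f=8, (3,5) g=2 f=8, (4,3) g=1 f=8, (4,6) g=2 f=6]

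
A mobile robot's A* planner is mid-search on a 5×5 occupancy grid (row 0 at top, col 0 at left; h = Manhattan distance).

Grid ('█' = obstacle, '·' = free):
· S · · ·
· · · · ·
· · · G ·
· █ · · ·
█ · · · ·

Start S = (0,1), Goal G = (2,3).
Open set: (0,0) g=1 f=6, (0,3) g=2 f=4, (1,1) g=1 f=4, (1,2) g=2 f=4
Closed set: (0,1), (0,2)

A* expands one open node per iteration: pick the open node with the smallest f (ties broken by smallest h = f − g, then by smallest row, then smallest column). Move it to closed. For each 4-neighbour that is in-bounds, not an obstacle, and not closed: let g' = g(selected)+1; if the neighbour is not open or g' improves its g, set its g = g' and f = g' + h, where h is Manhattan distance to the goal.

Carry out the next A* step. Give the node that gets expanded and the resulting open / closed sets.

step 1: expand (0,3) (f=4, h=2) → closed; open now [(0,0) g=1 f=6, (0,4) g=3 f=6, (1,1) g=1 f=4, (1,2) g=2 f=4, (1,3) g=3 f=4]

expanded=(0,3); open=[(0,0) g=1 f=6, (0,4) g=3 f=6, (1,1) g=1 f=4, (1,2) g=2 f=4, (1,3) g=3 f=4]; closed=[(0,1), (0,2), (0,3)]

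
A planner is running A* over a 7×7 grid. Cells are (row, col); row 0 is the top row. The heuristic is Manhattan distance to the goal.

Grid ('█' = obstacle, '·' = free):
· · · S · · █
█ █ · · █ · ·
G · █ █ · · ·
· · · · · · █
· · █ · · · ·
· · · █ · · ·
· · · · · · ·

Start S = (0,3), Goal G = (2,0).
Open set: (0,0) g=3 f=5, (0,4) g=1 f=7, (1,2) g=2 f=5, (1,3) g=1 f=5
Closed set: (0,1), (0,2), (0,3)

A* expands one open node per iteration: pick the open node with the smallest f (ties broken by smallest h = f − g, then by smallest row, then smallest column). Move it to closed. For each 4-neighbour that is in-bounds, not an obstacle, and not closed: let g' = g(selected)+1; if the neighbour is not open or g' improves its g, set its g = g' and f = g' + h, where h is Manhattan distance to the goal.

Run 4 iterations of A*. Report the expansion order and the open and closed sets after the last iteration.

order=[(0,0) → (1,2) → (1,3) → (0,4)]; open=[(0,5) g=2 f=9]; closed=[(0,0), (0,1), (0,2), (0,3), (0,4), (1,2), (1,3)]

step 1: expand (0,0) (f=5, h=2) → closed; open now [(0,4) g=1 f=7, (1,2) g=2 f=5, (1,3) g=1 f=5]
step 2: expand (1,2) (f=5, h=3) → closed; open now [(0,4) g=1 f=7, (1,3) g=1 f=5]
step 3: expand (1,3) (f=5, h=4) → closed; open now [(0,4) g=1 f=7]
step 4: expand (0,4) (f=7, h=6) → closed; open now [(0,5) g=2 f=9]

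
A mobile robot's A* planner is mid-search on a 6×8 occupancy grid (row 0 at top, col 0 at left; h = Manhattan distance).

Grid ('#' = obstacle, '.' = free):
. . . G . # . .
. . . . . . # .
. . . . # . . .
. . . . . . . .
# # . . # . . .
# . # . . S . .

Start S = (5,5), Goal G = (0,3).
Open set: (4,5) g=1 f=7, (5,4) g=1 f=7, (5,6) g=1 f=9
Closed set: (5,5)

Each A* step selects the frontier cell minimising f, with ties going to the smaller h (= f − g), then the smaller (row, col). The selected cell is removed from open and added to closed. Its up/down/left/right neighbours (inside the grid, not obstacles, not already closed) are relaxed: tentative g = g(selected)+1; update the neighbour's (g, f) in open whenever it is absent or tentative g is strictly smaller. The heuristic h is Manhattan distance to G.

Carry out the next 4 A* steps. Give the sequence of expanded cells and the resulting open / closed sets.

step 1: expand (4,5) (f=7, h=6) → closed; open now [(3,5) g=2 f=7, (4,6) g=2 f=9, (5,4) g=1 f=7, (5,6) g=1 f=9]
step 2: expand (3,5) (f=7, h=5) → closed; open now [(2,5) g=3 f=7, (3,4) g=3 f=7, (3,6) g=3 f=9, (4,6) g=2 f=9, (5,4) g=1 f=7, (5,6) g=1 f=9]
step 3: expand (2,5) (f=7, h=4) → closed; open now [(1,5) g=4 f=7, (2,6) g=4 f=9, (3,4) g=3 f=7, (3,6) g=3 f=9, (4,6) g=2 f=9, (5,4) g=1 f=7, (5,6) g=1 f=9]
step 4: expand (1,5) (f=7, h=3) → closed; open now [(1,4) g=5 f=7, (2,6) g=4 f=9, (3,4) g=3 f=7, (3,6) g=3 f=9, (4,6) g=2 f=9, (5,4) g=1 f=7, (5,6) g=1 f=9]

order=[(4,5) → (3,5) → (2,5) → (1,5)]; open=[(1,4) g=5 f=7, (2,6) g=4 f=9, (3,4) g=3 f=7, (3,6) g=3 f=9, (4,6) g=2 f=9, (5,4) g=1 f=7, (5,6) g=1 f=9]; closed=[(1,5), (2,5), (3,5), (4,5), (5,5)]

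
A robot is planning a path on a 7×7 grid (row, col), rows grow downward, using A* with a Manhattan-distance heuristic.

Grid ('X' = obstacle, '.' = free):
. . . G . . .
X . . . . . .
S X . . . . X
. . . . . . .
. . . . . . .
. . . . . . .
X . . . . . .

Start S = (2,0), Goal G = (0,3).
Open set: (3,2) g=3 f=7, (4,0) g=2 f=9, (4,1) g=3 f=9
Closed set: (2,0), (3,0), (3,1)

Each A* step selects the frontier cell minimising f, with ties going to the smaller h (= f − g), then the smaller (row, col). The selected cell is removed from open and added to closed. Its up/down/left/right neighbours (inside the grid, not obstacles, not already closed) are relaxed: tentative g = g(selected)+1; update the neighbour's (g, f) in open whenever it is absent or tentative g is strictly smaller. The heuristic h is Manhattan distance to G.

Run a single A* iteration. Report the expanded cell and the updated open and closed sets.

expanded=(3,2); open=[(2,2) g=4 f=7, (3,3) g=4 f=7, (4,0) g=2 f=9, (4,1) g=3 f=9, (4,2) g=4 f=9]; closed=[(2,0), (3,0), (3,1), (3,2)]

step 1: expand (3,2) (f=7, h=4) → closed; open now [(2,2) g=4 f=7, (3,3) g=4 f=7, (4,0) g=2 f=9, (4,1) g=3 f=9, (4,2) g=4 f=9]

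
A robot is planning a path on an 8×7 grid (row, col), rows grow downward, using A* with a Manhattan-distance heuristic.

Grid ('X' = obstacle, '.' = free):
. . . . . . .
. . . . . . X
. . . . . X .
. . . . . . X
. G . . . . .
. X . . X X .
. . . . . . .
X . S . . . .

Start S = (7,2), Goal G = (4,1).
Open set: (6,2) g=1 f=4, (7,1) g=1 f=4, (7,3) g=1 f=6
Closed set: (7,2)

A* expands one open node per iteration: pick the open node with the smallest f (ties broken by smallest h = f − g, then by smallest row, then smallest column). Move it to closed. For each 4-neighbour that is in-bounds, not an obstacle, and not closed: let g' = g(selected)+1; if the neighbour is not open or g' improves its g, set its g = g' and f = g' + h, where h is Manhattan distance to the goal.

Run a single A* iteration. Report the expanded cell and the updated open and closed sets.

step 1: expand (6,2) (f=4, h=3) → closed; open now [(5,2) g=2 f=4, (6,1) g=2 f=4, (6,3) g=2 f=6, (7,1) g=1 f=4, (7,3) g=1 f=6]

expanded=(6,2); open=[(5,2) g=2 f=4, (6,1) g=2 f=4, (6,3) g=2 f=6, (7,1) g=1 f=4, (7,3) g=1 f=6]; closed=[(6,2), (7,2)]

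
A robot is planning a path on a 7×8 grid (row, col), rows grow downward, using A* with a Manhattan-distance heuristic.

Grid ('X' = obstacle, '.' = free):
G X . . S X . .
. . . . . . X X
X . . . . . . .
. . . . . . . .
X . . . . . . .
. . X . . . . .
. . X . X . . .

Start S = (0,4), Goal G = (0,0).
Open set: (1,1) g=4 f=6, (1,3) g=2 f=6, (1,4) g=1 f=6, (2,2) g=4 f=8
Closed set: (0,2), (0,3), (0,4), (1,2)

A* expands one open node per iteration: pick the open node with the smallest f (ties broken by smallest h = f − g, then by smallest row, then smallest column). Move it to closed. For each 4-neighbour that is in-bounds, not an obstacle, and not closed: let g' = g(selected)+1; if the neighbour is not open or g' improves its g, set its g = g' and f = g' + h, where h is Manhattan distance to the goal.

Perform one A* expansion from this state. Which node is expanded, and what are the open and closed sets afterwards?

step 1: expand (1,1) (f=6, h=2) → closed; open now [(1,0) g=5 f=6, (1,3) g=2 f=6, (1,4) g=1 f=6, (2,1) g=5 f=8, (2,2) g=4 f=8]

expanded=(1,1); open=[(1,0) g=5 f=6, (1,3) g=2 f=6, (1,4) g=1 f=6, (2,1) g=5 f=8, (2,2) g=4 f=8]; closed=[(0,2), (0,3), (0,4), (1,1), (1,2)]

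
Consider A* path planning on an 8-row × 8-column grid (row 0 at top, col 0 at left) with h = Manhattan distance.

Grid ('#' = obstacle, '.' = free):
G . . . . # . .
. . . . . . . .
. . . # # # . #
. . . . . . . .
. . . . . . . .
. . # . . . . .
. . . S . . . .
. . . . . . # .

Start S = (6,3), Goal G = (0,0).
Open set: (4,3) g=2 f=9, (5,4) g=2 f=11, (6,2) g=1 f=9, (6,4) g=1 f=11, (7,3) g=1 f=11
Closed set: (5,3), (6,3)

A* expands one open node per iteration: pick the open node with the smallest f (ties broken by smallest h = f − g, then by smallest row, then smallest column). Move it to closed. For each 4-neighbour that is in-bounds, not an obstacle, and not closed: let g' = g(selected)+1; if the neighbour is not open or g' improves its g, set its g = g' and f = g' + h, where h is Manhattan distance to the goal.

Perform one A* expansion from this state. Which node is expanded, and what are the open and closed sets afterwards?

expanded=(4,3); open=[(3,3) g=3 f=9, (4,2) g=3 f=9, (4,4) g=3 f=11, (5,4) g=2 f=11, (6,2) g=1 f=9, (6,4) g=1 f=11, (7,3) g=1 f=11]; closed=[(4,3), (5,3), (6,3)]

step 1: expand (4,3) (f=9, h=7) → closed; open now [(3,3) g=3 f=9, (4,2) g=3 f=9, (4,4) g=3 f=11, (5,4) g=2 f=11, (6,2) g=1 f=9, (6,4) g=1 f=11, (7,3) g=1 f=11]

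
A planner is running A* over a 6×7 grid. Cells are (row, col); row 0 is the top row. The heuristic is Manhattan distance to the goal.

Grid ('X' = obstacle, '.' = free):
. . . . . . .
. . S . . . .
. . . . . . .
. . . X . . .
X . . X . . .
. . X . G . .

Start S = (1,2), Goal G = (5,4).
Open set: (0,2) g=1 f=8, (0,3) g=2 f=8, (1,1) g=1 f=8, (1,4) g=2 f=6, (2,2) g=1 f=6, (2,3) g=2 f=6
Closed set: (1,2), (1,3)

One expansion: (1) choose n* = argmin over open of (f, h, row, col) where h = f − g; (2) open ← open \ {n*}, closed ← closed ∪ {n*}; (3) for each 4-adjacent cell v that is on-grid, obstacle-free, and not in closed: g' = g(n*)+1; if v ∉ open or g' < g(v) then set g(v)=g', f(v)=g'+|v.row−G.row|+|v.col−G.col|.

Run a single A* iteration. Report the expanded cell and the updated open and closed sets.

expanded=(1,4); open=[(0,2) g=1 f=8, (0,3) g=2 f=8, (0,4) g=3 f=8, (1,1) g=1 f=8, (1,5) g=3 f=8, (2,2) g=1 f=6, (2,3) g=2 f=6, (2,4) g=3 f=6]; closed=[(1,2), (1,3), (1,4)]

step 1: expand (1,4) (f=6, h=4) → closed; open now [(0,2) g=1 f=8, (0,3) g=2 f=8, (0,4) g=3 f=8, (1,1) g=1 f=8, (1,5) g=3 f=8, (2,2) g=1 f=6, (2,3) g=2 f=6, (2,4) g=3 f=6]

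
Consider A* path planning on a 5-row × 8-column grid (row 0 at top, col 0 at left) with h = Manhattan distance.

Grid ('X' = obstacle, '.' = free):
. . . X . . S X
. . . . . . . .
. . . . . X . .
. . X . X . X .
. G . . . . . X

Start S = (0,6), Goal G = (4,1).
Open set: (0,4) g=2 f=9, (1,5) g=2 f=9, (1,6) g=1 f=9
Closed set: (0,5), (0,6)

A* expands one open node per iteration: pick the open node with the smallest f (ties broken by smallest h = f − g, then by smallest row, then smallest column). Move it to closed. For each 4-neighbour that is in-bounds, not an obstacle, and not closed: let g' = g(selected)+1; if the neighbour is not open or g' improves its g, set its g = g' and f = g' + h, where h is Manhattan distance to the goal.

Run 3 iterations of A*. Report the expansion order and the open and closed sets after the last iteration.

order=[(0,4) → (1,4) → (1,3)]; open=[(1,2) g=5 f=9, (1,5) g=2 f=9, (1,6) g=1 f=9, (2,3) g=5 f=9, (2,4) g=4 f=9]; closed=[(0,4), (0,5), (0,6), (1,3), (1,4)]

step 1: expand (0,4) (f=9, h=7) → closed; open now [(1,4) g=3 f=9, (1,5) g=2 f=9, (1,6) g=1 f=9]
step 2: expand (1,4) (f=9, h=6) → closed; open now [(1,3) g=4 f=9, (1,5) g=2 f=9, (1,6) g=1 f=9, (2,4) g=4 f=9]
step 3: expand (1,3) (f=9, h=5) → closed; open now [(1,2) g=5 f=9, (1,5) g=2 f=9, (1,6) g=1 f=9, (2,3) g=5 f=9, (2,4) g=4 f=9]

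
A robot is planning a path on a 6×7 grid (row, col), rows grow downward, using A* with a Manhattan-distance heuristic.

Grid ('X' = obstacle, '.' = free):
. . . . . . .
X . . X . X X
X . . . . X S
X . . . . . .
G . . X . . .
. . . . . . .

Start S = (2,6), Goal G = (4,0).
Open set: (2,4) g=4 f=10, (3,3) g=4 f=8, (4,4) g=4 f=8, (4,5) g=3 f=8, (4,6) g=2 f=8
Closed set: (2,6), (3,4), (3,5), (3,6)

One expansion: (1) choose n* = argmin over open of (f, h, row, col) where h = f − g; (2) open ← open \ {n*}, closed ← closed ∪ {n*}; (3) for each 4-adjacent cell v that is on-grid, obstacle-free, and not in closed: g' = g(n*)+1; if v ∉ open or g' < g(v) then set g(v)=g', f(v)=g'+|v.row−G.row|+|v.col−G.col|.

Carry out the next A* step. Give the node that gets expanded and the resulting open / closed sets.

expanded=(3,3); open=[(2,3) g=5 f=10, (2,4) g=4 f=10, (3,2) g=5 f=8, (4,4) g=4 f=8, (4,5) g=3 f=8, (4,6) g=2 f=8]; closed=[(2,6), (3,3), (3,4), (3,5), (3,6)]

step 1: expand (3,3) (f=8, h=4) → closed; open now [(2,3) g=5 f=10, (2,4) g=4 f=10, (3,2) g=5 f=8, (4,4) g=4 f=8, (4,5) g=3 f=8, (4,6) g=2 f=8]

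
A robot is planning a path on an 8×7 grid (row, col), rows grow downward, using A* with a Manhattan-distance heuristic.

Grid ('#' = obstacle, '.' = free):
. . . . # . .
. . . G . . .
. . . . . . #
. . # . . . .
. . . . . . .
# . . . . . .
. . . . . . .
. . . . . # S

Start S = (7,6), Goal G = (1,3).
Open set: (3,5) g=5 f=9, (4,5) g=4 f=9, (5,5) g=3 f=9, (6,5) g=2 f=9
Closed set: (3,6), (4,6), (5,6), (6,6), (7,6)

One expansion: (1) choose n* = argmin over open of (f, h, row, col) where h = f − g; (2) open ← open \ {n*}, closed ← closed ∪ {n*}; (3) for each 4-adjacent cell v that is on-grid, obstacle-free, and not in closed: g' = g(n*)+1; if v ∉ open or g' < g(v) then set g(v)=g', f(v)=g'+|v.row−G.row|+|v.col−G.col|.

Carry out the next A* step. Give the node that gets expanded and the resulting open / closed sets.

step 1: expand (3,5) (f=9, h=4) → closed; open now [(2,5) g=6 f=9, (3,4) g=6 f=9, (4,5) g=4 f=9, (5,5) g=3 f=9, (6,5) g=2 f=9]

expanded=(3,5); open=[(2,5) g=6 f=9, (3,4) g=6 f=9, (4,5) g=4 f=9, (5,5) g=3 f=9, (6,5) g=2 f=9]; closed=[(3,5), (3,6), (4,6), (5,6), (6,6), (7,6)]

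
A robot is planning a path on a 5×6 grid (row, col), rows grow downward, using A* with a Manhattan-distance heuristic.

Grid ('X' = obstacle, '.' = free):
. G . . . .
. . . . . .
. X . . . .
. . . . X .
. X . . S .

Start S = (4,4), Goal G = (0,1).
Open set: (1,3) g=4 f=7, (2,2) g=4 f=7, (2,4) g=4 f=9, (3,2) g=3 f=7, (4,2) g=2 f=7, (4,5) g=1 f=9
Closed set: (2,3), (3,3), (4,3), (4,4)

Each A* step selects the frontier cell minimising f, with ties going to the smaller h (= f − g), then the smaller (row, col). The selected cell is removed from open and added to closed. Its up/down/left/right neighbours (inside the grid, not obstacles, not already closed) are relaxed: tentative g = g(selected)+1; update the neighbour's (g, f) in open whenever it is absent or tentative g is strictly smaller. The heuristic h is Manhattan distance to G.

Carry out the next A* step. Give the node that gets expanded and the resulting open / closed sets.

expanded=(1,3); open=[(0,3) g=5 f=7, (1,2) g=5 f=7, (1,4) g=5 f=9, (2,2) g=4 f=7, (2,4) g=4 f=9, (3,2) g=3 f=7, (4,2) g=2 f=7, (4,5) g=1 f=9]; closed=[(1,3), (2,3), (3,3), (4,3), (4,4)]

step 1: expand (1,3) (f=7, h=3) → closed; open now [(0,3) g=5 f=7, (1,2) g=5 f=7, (1,4) g=5 f=9, (2,2) g=4 f=7, (2,4) g=4 f=9, (3,2) g=3 f=7, (4,2) g=2 f=7, (4,5) g=1 f=9]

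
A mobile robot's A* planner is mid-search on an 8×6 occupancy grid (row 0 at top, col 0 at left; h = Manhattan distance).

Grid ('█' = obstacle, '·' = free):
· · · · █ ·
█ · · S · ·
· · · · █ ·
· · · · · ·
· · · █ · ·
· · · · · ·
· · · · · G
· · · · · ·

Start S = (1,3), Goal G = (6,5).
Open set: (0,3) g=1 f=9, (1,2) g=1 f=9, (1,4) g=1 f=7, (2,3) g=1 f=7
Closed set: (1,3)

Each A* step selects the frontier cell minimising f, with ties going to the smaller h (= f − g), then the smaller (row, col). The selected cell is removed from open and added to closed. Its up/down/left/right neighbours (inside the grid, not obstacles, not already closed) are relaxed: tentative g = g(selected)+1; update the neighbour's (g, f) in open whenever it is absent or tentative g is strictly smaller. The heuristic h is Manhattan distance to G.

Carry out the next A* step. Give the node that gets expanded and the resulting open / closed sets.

step 1: expand (1,4) (f=7, h=6) → closed; open now [(0,3) g=1 f=9, (1,2) g=1 f=9, (1,5) g=2 f=7, (2,3) g=1 f=7]

expanded=(1,4); open=[(0,3) g=1 f=9, (1,2) g=1 f=9, (1,5) g=2 f=7, (2,3) g=1 f=7]; closed=[(1,3), (1,4)]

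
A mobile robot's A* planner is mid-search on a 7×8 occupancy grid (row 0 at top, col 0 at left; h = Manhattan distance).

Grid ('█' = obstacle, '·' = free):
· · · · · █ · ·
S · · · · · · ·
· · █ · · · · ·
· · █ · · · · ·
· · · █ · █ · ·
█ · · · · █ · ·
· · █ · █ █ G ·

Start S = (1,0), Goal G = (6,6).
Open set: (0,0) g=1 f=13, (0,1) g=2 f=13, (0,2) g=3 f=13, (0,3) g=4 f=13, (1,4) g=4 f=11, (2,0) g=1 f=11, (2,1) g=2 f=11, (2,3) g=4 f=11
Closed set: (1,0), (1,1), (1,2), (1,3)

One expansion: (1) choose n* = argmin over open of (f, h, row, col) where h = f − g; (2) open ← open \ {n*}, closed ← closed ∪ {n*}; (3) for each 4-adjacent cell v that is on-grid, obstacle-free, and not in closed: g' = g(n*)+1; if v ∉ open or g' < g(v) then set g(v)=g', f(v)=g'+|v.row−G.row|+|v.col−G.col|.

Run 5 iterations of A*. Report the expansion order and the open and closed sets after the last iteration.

step 1: expand (1,4) (f=11, h=7) → closed; open now [(0,0) g=1 f=13, (0,1) g=2 f=13, (0,2) g=3 f=13, (0,3) g=4 f=13, (0,4) g=5 f=13, (1,5) g=5 f=11, (2,0) g=1 f=11, (2,1) g=2 f=11, (2,3) g=4 f=11, (2,4) g=5 f=11]
step 2: expand (1,5) (f=11, h=6) → closed; open now [(0,0) g=1 f=13, (0,1) g=2 f=13, (0,2) g=3 f=13, (0,3) g=4 f=13, (0,4) g=5 f=13, (1,6) g=6 f=11, (2,0) g=1 f=11, (2,1) g=2 f=11, (2,3) g=4 f=11, (2,4) g=5 f=11, (2,5) g=6 f=11]
step 3: expand (1,6) (f=11, h=5) → closed; open now [(0,0) g=1 f=13, (0,1) g=2 f=13, (0,2) g=3 f=13, (0,3) g=4 f=13, (0,4) g=5 f=13, (0,6) g=7 f=13, (1,7) g=7 f=13, (2,0) g=1 f=11, (2,1) g=2 f=11, (2,3) g=4 f=11, (2,4) g=5 f=11, (2,5) g=6 f=11, (2,6) g=7 f=11]
step 4: expand (2,6) (f=11, h=4) → closed; open now [(0,0) g=1 f=13, (0,1) g=2 f=13, (0,2) g=3 f=13, (0,3) g=4 f=13, (0,4) g=5 f=13, (0,6) g=7 f=13, (1,7) g=7 f=13, (2,0) g=1 f=11, (2,1) g=2 f=11, (2,3) g=4 f=11, (2,4) g=5 f=11, (2,5) g=6 f=11, (2,7) g=8 f=13, (3,6) g=8 f=11]
step 5: expand (3,6) (f=11, h=3) → closed; open now [(0,0) g=1 f=13, (0,1) g=2 f=13, (0,2) g=3 f=13, (0,3) g=4 f=13, (0,4) g=5 f=13, (0,6) g=7 f=13, (1,7) g=7 f=13, (2,0) g=1 f=11, (2,1) g=2 f=11, (2,3) g=4 f=11, (2,4) g=5 f=11, (2,5) g=6 f=11, (2,7) g=8 f=13, (3,5) g=9 f=13, (3,7) g=9 f=13, (4,6) g=9 f=11]

order=[(1,4) → (1,5) → (1,6) → (2,6) → (3,6)]; open=[(0,0) g=1 f=13, (0,1) g=2 f=13, (0,2) g=3 f=13, (0,3) g=4 f=13, (0,4) g=5 f=13, (0,6) g=7 f=13, (1,7) g=7 f=13, (2,0) g=1 f=11, (2,1) g=2 f=11, (2,3) g=4 f=11, (2,4) g=5 f=11, (2,5) g=6 f=11, (2,7) g=8 f=13, (3,5) g=9 f=13, (3,7) g=9 f=13, (4,6) g=9 f=11]; closed=[(1,0), (1,1), (1,2), (1,3), (1,4), (1,5), (1,6), (2,6), (3,6)]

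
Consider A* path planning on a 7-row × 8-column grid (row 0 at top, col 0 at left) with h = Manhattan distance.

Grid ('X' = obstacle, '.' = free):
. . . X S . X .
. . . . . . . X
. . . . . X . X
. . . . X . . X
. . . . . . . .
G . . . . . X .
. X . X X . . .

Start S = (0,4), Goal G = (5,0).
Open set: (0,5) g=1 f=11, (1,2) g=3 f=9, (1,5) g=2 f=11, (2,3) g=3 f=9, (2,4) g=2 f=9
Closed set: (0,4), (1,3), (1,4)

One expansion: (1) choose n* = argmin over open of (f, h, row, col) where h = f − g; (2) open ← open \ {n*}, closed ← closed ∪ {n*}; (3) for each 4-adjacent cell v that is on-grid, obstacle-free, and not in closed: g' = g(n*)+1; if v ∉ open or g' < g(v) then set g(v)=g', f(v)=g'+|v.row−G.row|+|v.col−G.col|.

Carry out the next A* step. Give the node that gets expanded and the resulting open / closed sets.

expanded=(1,2); open=[(0,2) g=4 f=11, (0,5) g=1 f=11, (1,1) g=4 f=9, (1,5) g=2 f=11, (2,2) g=4 f=9, (2,3) g=3 f=9, (2,4) g=2 f=9]; closed=[(0,4), (1,2), (1,3), (1,4)]

step 1: expand (1,2) (f=9, h=6) → closed; open now [(0,2) g=4 f=11, (0,5) g=1 f=11, (1,1) g=4 f=9, (1,5) g=2 f=11, (2,2) g=4 f=9, (2,3) g=3 f=9, (2,4) g=2 f=9]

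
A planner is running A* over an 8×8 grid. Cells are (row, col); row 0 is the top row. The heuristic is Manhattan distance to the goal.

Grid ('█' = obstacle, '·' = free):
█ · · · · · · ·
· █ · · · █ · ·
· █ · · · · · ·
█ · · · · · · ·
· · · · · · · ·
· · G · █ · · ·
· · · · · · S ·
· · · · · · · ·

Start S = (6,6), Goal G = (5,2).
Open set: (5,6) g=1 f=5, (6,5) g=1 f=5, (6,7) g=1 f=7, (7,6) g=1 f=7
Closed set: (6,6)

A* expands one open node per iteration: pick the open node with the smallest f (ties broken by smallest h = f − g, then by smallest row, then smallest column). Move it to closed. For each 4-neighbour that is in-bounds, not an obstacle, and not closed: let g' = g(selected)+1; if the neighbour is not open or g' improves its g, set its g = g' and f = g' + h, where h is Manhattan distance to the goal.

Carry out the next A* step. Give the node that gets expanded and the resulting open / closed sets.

expanded=(5,6); open=[(4,6) g=2 f=7, (5,5) g=2 f=5, (5,7) g=2 f=7, (6,5) g=1 f=5, (6,7) g=1 f=7, (7,6) g=1 f=7]; closed=[(5,6), (6,6)]

step 1: expand (5,6) (f=5, h=4) → closed; open now [(4,6) g=2 f=7, (5,5) g=2 f=5, (5,7) g=2 f=7, (6,5) g=1 f=5, (6,7) g=1 f=7, (7,6) g=1 f=7]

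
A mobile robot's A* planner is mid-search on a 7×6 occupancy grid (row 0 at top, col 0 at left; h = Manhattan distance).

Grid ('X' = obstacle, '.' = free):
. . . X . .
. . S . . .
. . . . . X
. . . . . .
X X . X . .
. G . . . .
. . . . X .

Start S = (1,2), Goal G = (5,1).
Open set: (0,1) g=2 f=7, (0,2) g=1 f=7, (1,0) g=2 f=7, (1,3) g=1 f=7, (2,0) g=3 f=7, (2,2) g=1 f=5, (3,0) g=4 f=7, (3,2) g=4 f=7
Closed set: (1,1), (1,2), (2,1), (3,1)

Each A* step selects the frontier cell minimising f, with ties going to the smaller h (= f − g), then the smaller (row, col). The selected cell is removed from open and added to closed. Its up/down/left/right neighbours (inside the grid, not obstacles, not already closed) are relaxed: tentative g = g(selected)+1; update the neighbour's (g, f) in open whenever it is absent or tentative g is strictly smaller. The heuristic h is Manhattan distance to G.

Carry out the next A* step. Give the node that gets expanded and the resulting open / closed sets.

expanded=(2,2); open=[(0,1) g=2 f=7, (0,2) g=1 f=7, (1,0) g=2 f=7, (1,3) g=1 f=7, (2,0) g=3 f=7, (2,3) g=2 f=7, (3,0) g=4 f=7, (3,2) g=2 f=5]; closed=[(1,1), (1,2), (2,1), (2,2), (3,1)]

step 1: expand (2,2) (f=5, h=4) → closed; open now [(0,1) g=2 f=7, (0,2) g=1 f=7, (1,0) g=2 f=7, (1,3) g=1 f=7, (2,0) g=3 f=7, (2,3) g=2 f=7, (3,0) g=4 f=7, (3,2) g=2 f=5]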